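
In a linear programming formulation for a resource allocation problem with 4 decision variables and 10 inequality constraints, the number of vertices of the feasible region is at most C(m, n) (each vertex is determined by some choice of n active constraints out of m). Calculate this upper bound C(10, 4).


Each vertex corresponds to some choice of n active constraints out of m, so the number of vertices is at most C(m, n) = m! / (n!(m-n)!).
m = 10, n = 4
Numerator: 10 * 9 * 8 * 7
Denominator: 4! = 24
C(10, 4) = 210


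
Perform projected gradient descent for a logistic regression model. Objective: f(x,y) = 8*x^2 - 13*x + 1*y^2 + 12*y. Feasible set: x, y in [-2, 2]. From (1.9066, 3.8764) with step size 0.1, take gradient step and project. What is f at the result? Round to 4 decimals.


Step 1: Compute gradient at (1.9066, 3.8764).
grad_x = 2*8*1.9066 - 13 = 17.5056
grad_y = 2*1*3.8764 + 12 = 19.7528
Step 2: Gradient step.
x_raw = 1.9066 - 0.1*17.5056 = 0.156
y_raw = 3.8764 - 0.1*19.7528 = 1.9011
Step 3: Project onto [-2, 2].
x_proj = clip(0.156) = 0.156
y_proj = clip(1.9011) = 1.9011
Step 4: Evaluate f.
f(0.156, 1.9011) = 24.594


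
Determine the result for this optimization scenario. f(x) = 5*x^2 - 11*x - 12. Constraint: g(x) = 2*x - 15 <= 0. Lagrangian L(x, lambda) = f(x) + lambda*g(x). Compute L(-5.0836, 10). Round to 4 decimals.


Step 1: Evaluate f(x).
f(-5.0836) = 5*(-5.0836)^2 - 11*(-5.0836) - 12 = 173.1345
Step 2: Evaluate g(x).
g(-5.0836) = 2*-5.0836 - 15 = -25.1672
Step 3: Compute Lagrangian.
L = 173.1345 + 10*-25.1672 = -78.5375


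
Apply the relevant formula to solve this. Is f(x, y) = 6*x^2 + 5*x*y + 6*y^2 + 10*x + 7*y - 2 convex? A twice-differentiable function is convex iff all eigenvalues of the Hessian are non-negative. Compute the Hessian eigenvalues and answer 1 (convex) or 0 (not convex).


The Hessian of f(x,y) = 6*x^2 + 5*x*y + 6*y^2 + 10*x + 7*y - 2 is:
H = [[12, 5], [5, 12]]
Trace = 12 + 12 = 24
Determinant = 12*12 - (5)^2 = 119
Discriminant = (24)^2 - 4*119 = 100.0
Eigenvalues: lambda_1 = 7.0, lambda_2 = 17.0
The function is convex.

1


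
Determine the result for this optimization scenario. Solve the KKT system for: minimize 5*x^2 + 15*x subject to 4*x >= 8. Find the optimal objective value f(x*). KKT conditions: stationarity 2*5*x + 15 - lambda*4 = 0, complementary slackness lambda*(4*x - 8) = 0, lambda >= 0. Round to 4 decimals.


Step 1: Try lambda = 0 (constraint inactive).
x_unc = -15/(2*5) = -1.5
Check: 4*-1.5 = -6.0 < 8 -- violated!
Step 2: Constraint must be active: 4*x = 8
x* = 8/4 = 2.0
lambda = (2*5*2.0 + 15)/4 = 8.75
Step 3: Compute optimal value.
f(x*) = 5*2.0^2 + 15*2.0 = 50.0


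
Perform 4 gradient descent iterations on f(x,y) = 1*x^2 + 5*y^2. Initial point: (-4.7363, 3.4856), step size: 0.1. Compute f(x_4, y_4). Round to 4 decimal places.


Gradient descent on f(x,y) = 1*x^2 + 5*y^2.
Starting point: (-4.7363, 3.4856), alpha = 0.1
Step 1: grad_x = 2*1*-4.7363 = -9.4726, grad_y = 2*5*3.4856 = 34.856
  x_1 = -4.7363 - 0.1*-9.4726 = -3.789
  y_1 = 3.4856 - 0.1*34.856 = 0.0
Step 2: grad_x = 2*1*-3.789 = -7.5781, grad_y = 2*5*0.0 = 0.0
  x_2 = -3.789 - 0.1*-7.5781 = -3.0312
  y_2 = 0.0 - 0.1*0.0 = 0.0
Step 3: grad_x = 2*1*-3.0312 = -6.0625, grad_y = 2*5*0.0 = 0.0
  x_3 = -3.0312 - 0.1*-6.0625 = -2.425
  y_3 = 0.0 - 0.1*0.0 = 0.0
Step 4: grad_x = 2*1*-2.425 = -4.85, grad_y = 2*5*0.0 = 0.0
  x_4 = -2.425 - 0.1*-4.85 = -1.94
  y_4 = 0.0 - 0.1*0.0 = 0.0
f(-1.94, 0.0) = 1*(-1.94)^2 + 5*0.0^2 = 3.7636


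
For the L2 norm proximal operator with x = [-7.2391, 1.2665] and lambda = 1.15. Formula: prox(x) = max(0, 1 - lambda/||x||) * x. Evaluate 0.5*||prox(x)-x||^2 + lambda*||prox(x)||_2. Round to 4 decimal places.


Step 1: Compute ||x||.
||x|| = 7.3491
Step 2: Compute scaling factor.
scale = max(0, 1 - 1.15/7.3491) = 0.8435
Step 3: prox(x) = [-6.1063, 1.0683]
||prox(x)|| = 6.1991
Step 4: Proximal objective.
0.5*||prox-x||^2 = 0.6613
lambda*||prox|| = 7.129
Total = 7.7902


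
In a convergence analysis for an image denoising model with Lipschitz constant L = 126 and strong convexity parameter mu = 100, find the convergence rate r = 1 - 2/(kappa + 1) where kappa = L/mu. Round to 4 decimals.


Step 1: Compute the condition number.
kappa = L/mu = 126/100 = 1.26
Step 2: Compute the convergence rate.
r = 1 - 2/(kappa + 1) = 1 - 2*mu/(L + mu) = (L - mu)/(L + mu) = 26/226 = 0.115


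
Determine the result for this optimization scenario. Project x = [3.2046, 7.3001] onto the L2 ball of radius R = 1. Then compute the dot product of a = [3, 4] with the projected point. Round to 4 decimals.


Step 1: Compute ||x|| (intermediates to 6 decimals).
||x|| = sqrt(3.2046^2 + 7.3001^2) = 7.97251
Step 2: Project.
Since ||x|| > R, scale = R/||x|| = 1/7.97251 = 0.125431, proj(x) = scale * x
proj(x) = [0.401956, 0.915659]
Step 3: Dot product.
a^T * proj(x) = 3*0.401956 + 4*0.915659 = 4.8685


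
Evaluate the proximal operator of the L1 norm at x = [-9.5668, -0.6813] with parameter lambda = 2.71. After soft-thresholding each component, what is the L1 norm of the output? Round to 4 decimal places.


Soft-thresholding with lambda = 2.71:
prox(-9.5668) = sign(-9.5668)*max(|-9.5668| - 2.71, 0) = -6.8568
prox(-0.6813) = sign(-0.6813)*max(|-0.6813| - 2.71, 0) = 0.0
prox(x) = [-6.8568, 0.0]
||prox(x)||_1 = 6.8568 + 0.0 = 6.8568


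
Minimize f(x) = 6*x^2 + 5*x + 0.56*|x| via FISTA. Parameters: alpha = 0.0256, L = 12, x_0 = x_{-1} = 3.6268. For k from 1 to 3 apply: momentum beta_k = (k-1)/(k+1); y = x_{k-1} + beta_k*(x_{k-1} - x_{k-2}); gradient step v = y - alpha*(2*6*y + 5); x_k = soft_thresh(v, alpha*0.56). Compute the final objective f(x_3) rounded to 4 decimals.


FISTA on f(x) = 6*x^2 + 5*x + 0.56*|x|
L = 12, alpha = 0.0256
Iteration 1: beta = 0.0, y = 3.6268 + 0.0*(3.6268 - 3.6268) = 3.6268
  grad(y) = 48.5216, v = y - alpha*grad = 2.3846
  prox(v) = soft_thresh(2.3846, 0.0143) = 2.3703
Iteration 2: beta = 0.3333, y = 2.3703 + 0.3333*(2.3703 - 3.6268) = 1.9515
  grad(y) = 28.4178, v = y - alpha*grad = 1.224
  prox(v) = soft_thresh(1.224, 0.0143) = 1.2097
Iteration 3: beta = 0.5, y = 1.2097 + 0.5*(1.2097 - 2.3703) = 0.6293
  grad(y) = 12.5518, v = y - alpha*grad = 0.308
  prox(v) = soft_thresh(0.308, 0.0143) = 0.2937
f(x_3) = 6*0.2937^2 + 5*0.2937 + 0.56*|0.2937| = 2.1501


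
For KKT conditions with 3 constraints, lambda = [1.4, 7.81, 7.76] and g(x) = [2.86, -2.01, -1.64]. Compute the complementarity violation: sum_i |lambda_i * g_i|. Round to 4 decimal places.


KKT complementary slackness check:
lambda_1 * g_1 = 1.4 * 2.86 = 4.004
lambda_2 * g_2 = 7.81 * -2.01 = -15.6981
lambda_3 * g_3 = 7.76 * -1.64 = -12.7264
Total violation = 4.004 + 15.6981 + 12.7264 = 32.4285


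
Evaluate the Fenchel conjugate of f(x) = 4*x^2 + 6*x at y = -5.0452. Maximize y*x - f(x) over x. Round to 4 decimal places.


f*(y) = sup_x {y*x - a*x^2 - b*x} = sup_x {(y-b)*x - a*x^2}
FOC: (y - b) - 2a*x = 0 => x* = (y - b)/(2a)
x* = (-5.0452 - 6)/(2*4) = -1.3807
f*(-5.0452) = (y-b)^2/(4a) = (-5.0452 - 6)^2/(4*4)
= 121.9964/16 = 7.6248


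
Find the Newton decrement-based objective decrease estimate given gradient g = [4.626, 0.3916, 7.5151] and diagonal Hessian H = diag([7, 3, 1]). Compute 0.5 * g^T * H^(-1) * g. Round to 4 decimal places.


Step 1: H is diagonal, so H^(-1) * g = [0.6609, 0.1305, 7.5151].
Step 2: g^T H^(-1) g = sum_i g_i^2 / H_ii
  = (4.626)^2/7 + (0.3916)^2/3 + (7.5151)^2/1
  = 3.0571 + 0.0511 + 56.4767 = 59.585
Step 3: Objective decrease = 0.5 * g^T H^(-1) g = 29.7925


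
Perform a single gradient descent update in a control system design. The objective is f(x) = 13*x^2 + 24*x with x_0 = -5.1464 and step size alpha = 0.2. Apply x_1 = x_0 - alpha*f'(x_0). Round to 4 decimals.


We compute the gradient at x_0 and apply the update.
f'(x) = 26*x + 24
f'(-5.1464) = 26*-5.1464 + 24 = -109.8064
x_1 = -5.1464 - 0.2*-109.8064 = 16.8149


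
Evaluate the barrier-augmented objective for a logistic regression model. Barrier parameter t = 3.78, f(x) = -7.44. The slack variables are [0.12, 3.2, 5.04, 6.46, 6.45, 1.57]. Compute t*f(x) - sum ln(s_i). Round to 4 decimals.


Step 1: Compute log-barrier.
ln values: [-2.1203, 1.1632, 1.6174, 1.8656, 1.8641, 0.4511]
phi = -(-2.1203 + 1.1632 + 1.6174 + 1.8656 + 1.8641 + 0.4511) = -4.8411
Step 2: Compute augmented objective.
t*f(x) = 3.78*-7.44 = -28.1232
Total = -28.1232 - 4.8411 = -32.9643


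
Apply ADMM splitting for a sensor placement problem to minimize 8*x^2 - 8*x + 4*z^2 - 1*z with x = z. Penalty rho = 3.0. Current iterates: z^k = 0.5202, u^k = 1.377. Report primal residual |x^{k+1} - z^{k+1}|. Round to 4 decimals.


ADMM iteration with rho = 3.0, z^k = 0.5202, u^k = 1.377
Step 1: x-update.
Minimize 8*x^2 - 8*x + (3.0/2)*(x - 0.5202 + 1.377)^2
FOC: (2*8 + 3.0)*x = 8 + 3.0*(0.5202 - 1.377)
x^{k+1} = 0.2858
Step 2: z-update.
Minimize 4*z^2 - 1*z + (3.0/2)*(0.2858 - z + 1.377)^2
FOC: (2*4 + 3.0)*z = 1 + 3.0*(0.2858 + 1.377)
z^{k+1} = 0.5444
Step 3: u-update.
u^{k+1} = 1.377 + 0.2858 - 0.5444 = 1.1184
Step 4: Primal residual = |0.2858 - 0.5444| = 0.2586


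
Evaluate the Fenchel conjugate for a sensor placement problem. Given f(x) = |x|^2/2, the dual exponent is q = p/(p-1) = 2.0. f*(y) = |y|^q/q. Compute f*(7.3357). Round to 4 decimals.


The conjugate exponent q satisfies 1/p + 1/q = 1.
p = 2, so q = 2/(2 - 1) = 2.0
|y|^q = 7.3357^2.0 = 53.8125
f*(7.3357) = 53.8125 / 2.0 = 26.9062


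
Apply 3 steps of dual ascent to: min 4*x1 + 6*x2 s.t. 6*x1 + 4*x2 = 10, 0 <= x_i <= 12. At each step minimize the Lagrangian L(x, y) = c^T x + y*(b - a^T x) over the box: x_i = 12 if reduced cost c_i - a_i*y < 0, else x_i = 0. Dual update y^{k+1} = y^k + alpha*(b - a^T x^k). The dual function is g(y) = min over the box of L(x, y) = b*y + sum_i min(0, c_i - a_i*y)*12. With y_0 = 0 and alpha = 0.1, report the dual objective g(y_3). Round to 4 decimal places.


Dual ascent for LP: min 4*x1 + 6*x2, 6*x1 + 4*x2 = 10, 0 <= x_i <= 12
Step 1: y^k = 0.0, reduced costs: (4.0, 6.0)
  x^k = (0.0, 0.0), subgradient = b - a^T x = 10.0
  y^{k+1} = 0.0 + 0.1*10.0 = 1.0
Step 2: y^k = 1.0, reduced costs: (-2.0, 2.0)
  x^k = (12.0, 0.0), subgradient = b - a^T x = -62.0
  y^{k+1} = 1.0 + 0.1*-62.0 = -5.2
Step 3: y^k = -5.2, reduced costs: (35.2, 26.8)
  x^k = (0.0, 0.0), subgradient = b - a^T x = 10.0
  y^{k+1} = -5.2 + 0.1*10.0 = -4.2
Dual objective at y_3 = -4.2: reduced costs (29.2, 22.8), box minimizer x = (0.0, 0.0)
g(y_3) = b*y + (c1 - a1*y)*x1 + (c2 - a2*y)*x2 = 10*(-4.2) + 29.2*0.0 + 22.8*0.0 = -42.0 + 0.0 + 0.0 = -42.0


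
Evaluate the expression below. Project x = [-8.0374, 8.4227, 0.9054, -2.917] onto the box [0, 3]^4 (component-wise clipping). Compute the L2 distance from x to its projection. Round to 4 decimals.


Project each component onto [0, 3].
clip(-8.0374) = 0.0, clip(8.4227) = 3.0, clip(0.9054) = 0.9054, clip(-2.917) = 0.0
Projection = [0.0, 3.0, 0.9054, 0.0]
Squared diffs: [64.5998, 29.4057, 0.0, 8.5089]
Distance = sqrt(102.5144) = 10.1249


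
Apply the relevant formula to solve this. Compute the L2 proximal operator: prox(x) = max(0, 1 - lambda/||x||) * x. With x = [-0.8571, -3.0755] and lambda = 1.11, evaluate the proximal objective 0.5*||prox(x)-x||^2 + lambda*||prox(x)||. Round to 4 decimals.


Step 1: Compute ||x||.
||x|| = 3.1927
Step 2: Compute scaling factor.
scale = max(0, 1 - 1.11/3.1927) = 0.6523
Step 3: prox(x) = [-0.5591, -2.0062]
||prox(x)|| = 2.0827
Step 4: Proximal objective.
0.5*||prox-x||^2 = 0.6161
lambda*||prox|| = 2.3118
Total = 2.9278


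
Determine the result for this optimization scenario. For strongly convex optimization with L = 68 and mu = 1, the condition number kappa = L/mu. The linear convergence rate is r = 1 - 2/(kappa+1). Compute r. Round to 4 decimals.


Step 1: Compute the condition number.
kappa = L/mu = 68/1 = 68.0
Step 2: Compute the convergence rate.
r = 1 - 2/(kappa + 1) = 1 - 2*mu/(L + mu) = (L - mu)/(L + mu) = 67/69 = 0.971


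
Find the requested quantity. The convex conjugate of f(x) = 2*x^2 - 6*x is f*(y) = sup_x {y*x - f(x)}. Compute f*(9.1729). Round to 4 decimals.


f*(y) = sup_x {y*x - a*x^2 - b*x} = sup_x {(y-b)*x - a*x^2}
FOC: (y - b) - 2a*x = 0 => x* = (y - b)/(2a)
x* = (9.1729 + 6)/(2*2) = 3.7932
f*(9.1729) = (y-b)^2/(4a) = (9.1729 + 6)^2/(4*2)
= 230.2169/8 = 28.7771


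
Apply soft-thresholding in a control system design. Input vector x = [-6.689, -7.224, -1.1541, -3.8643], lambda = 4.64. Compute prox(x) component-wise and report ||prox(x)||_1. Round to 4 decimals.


Soft-thresholding with lambda = 4.64:
prox(-6.689) = sign(-6.689)*max(|-6.689| - 4.64, 0) = -2.049
prox(-7.224) = sign(-7.224)*max(|-7.224| - 4.64, 0) = -2.584
prox(-1.1541) = sign(-1.1541)*max(|-1.1541| - 4.64, 0) = 0.0
prox(-3.8643) = sign(-3.8643)*max(|-3.8643| - 4.64, 0) = 0.0
prox(x) = [-2.049, -2.584, 0.0, 0.0]
||prox(x)||_1 = 2.049 + 2.584 + 0.0 + 0.0 = 4.633


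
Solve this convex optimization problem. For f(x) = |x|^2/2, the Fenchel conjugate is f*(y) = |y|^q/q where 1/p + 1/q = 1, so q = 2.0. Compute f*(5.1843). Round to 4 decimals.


The conjugate exponent q satisfies 1/p + 1/q = 1.
p = 2, so q = 2/(2 - 1) = 2.0
|y|^q = 5.1843^2.0 = 26.877
f*(5.1843) = 26.877 / 2.0 = 13.4385


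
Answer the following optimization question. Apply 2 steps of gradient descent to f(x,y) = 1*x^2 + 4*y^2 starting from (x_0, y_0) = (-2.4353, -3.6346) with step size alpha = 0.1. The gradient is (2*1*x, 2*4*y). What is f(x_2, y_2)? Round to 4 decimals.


Gradient descent on f(x,y) = 1*x^2 + 4*y^2.
Starting point: (-2.4353, -3.6346), alpha = 0.1
Step 1: grad_x = 2*1*-2.4353 = -4.8706, grad_y = 2*4*-3.6346 = -29.0768
  x_1 = -2.4353 - 0.1*-4.8706 = -1.9482
  y_1 = -3.6346 - 0.1*-29.0768 = -0.7269
Step 2: grad_x = 2*1*-1.9482 = -3.8965, grad_y = 2*4*-0.7269 = -5.8154
  x_2 = -1.9482 - 0.1*-3.8965 = -1.5586
  y_2 = -0.7269 - 0.1*-5.8154 = -0.1454
f(-1.5586, -0.1454) = 1*(-1.5586)^2 + 4*(-0.1454)^2 = 2.5138


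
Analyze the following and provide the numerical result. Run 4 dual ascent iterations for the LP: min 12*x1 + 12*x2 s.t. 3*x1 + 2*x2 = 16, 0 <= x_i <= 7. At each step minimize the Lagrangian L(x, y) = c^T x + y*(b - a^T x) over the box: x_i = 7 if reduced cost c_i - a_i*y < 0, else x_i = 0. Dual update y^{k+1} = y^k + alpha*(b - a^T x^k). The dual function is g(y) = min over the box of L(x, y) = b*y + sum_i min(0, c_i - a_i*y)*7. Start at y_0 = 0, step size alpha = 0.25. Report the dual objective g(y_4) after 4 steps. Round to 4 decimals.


Dual ascent for LP: min 12*x1 + 12*x2, 3*x1 + 2*x2 = 16, 0 <= x_i <= 7
Step 1: y^k = 0.0, reduced costs: (12.0, 12.0)
  x^k = (0.0, 0.0), subgradient = b - a^T x = 16.0
  y^{k+1} = 0.0 + 0.25*16.0 = 4.0
Step 2: y^k = 4.0, reduced costs: (0.0, 4.0)
  x^k = (0.0, 0.0), subgradient = b - a^T x = 16.0
  y^{k+1} = 4.0 + 0.25*16.0 = 8.0
Step 3: y^k = 8.0, reduced costs: (-12.0, -4.0)
  x^k = (7.0, 7.0), subgradient = b - a^T x = -19.0
  y^{k+1} = 8.0 + 0.25*-19.0 = 3.25
Step 4: y^k = 3.25, reduced costs: (2.25, 5.5)
  x^k = (0.0, 0.0), subgradient = b - a^T x = 16.0
  y^{k+1} = 3.25 + 0.25*16.0 = 7.25
Dual objective at y_4 = 7.25: reduced costs (-9.75, -2.5), box minimizer x = (7.0, 7.0)
g(y_4) = b*y + (c1 - a1*y)*x1 + (c2 - a2*y)*x2 = 16*7.25 + (-9.75)*7.0 + (-2.5)*7.0 = 116.0 - 68.25 - 17.5 = 30.25


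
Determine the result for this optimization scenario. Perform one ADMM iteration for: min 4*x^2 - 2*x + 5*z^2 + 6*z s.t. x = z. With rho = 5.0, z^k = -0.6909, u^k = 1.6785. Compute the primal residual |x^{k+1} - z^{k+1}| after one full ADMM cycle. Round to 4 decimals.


ADMM iteration with rho = 5.0, z^k = -0.6909, u^k = 1.6785
Step 1: x-update.
Minimize 4*x^2 - 2*x + (5.0/2)*(x + 0.6909 + 1.6785)^2
FOC: (2*4 + 5.0)*x = 2 + 5.0*(-0.6909 - 1.6785)
x^{k+1} = -0.7575
Step 2: z-update.
Minimize 5*z^2 + 6*z + (5.0/2)*(-0.7575 - z + 1.6785)^2
FOC: (2*5 + 5.0)*z = -6 + 5.0*(-0.7575 + 1.6785)
z^{k+1} = -0.093
Step 3: u-update.
u^{k+1} = 1.6785 - 0.7575 + 0.093 = 1.014
Step 4: Primal residual = |-0.7575 + 0.093| = 0.6645


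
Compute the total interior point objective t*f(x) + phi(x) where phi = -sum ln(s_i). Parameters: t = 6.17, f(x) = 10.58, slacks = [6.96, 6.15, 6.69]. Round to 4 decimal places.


Step 1: Compute log-barrier.
ln values: [1.9402, 1.8165, 1.9006]
phi = -(1.9402 + 1.8165 + 1.9006) = -5.6572
Step 2: Compute augmented objective.
t*f(x) = 6.17*10.58 = 65.2786
Total = 65.2786 - 5.6572 = 59.6214


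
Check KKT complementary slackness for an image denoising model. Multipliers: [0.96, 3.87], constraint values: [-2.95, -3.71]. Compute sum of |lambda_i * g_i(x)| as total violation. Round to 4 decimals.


KKT complementary slackness check:
lambda_1 * g_1 = 0.96 * -2.95 = -2.832
lambda_2 * g_2 = 3.87 * -3.71 = -14.3577
Total violation = 2.832 + 14.3577 = 17.1897


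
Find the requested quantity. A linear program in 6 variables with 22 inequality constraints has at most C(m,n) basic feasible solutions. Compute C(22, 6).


Each vertex corresponds to some choice of n active constraints out of m, so the number of vertices is at most C(m, n) = m! / (n!(m-n)!).
m = 22, n = 6
Numerator: 22 * 21 * 20 * 19 * 18 * 17
Denominator: 6! = 720
C(22, 6) = 74613


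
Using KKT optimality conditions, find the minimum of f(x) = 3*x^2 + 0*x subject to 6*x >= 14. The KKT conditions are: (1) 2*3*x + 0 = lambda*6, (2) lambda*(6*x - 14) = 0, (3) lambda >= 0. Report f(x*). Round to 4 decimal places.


Step 1: Try lambda = 0 (constraint inactive).
x_unc = 0/(2*3) = 0.0
Check: 6*0.0 = 0.0 < 14 -- violated!
Step 2: Constraint must be active: 6*x = 14
x* = 14/6 = 7/3 = 2.3333 (rounded; the exact value 7/3 is used below)
lambda = (2*3*(7/3) + 0)/6 = 2.3333
Step 3: Compute optimal value.
f(x*) = 3*(7/3)^2 + 0*(7/3) = 16.3333


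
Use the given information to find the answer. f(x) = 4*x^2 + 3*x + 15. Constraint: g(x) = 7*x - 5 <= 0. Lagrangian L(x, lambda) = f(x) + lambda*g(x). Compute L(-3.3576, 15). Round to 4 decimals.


Step 1: Evaluate f(x).
f(-3.3576) = 4*(-3.3576)^2 + 3*(-3.3576) + 15 = 50.0211
Step 2: Evaluate g(x).
g(-3.3576) = 7*-3.3576 - 5 = -28.5032
Step 3: Compute Lagrangian.
L = 50.0211 + 15*-28.5032 = -377.5269


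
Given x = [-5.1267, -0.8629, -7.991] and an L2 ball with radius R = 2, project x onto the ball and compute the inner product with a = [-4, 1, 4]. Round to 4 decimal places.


Step 1: Compute ||x|| (intermediates to 6 decimals).
||x|| = sqrt((-5.1267)^2 + (-0.8629)^2 + (-7.991)^2) = 9.533296
Step 2: Project.
Since ||x|| > R, scale = R/||x|| = 2/9.533296 = 0.209791, proj(x) = scale * x
proj(x) = [-1.075536, -0.181029, -1.67644]
Step 3: Dot product.
a^T * proj(x) = -4*(-1.075536) + 1*(-0.181029) + 4*(-1.67644) = -2.5846


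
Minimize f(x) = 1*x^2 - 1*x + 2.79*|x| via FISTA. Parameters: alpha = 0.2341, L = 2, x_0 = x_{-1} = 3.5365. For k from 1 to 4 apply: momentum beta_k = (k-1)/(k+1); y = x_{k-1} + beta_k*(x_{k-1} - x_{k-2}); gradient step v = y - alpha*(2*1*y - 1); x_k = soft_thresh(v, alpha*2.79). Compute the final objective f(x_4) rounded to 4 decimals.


FISTA on f(x) = 1*x^2 - 1*x + 2.79*|x|
L = 2, alpha = 0.2341
Iteration 1: beta = 0.0, y = 3.5365 + 0.0*(3.5365 - 3.5365) = 3.5365
  grad(y) = 6.073, v = y - alpha*grad = 2.1148
  prox(v) = soft_thresh(2.1148, 0.6531) = 1.4617
Iteration 2: beta = 0.3333, y = 1.4617 + 0.3333*(1.4617 - 3.5365) = 0.7701
  grad(y) = 0.5401, v = y - alpha*grad = 0.6436
  prox(v) = soft_thresh(0.6436, 0.6531) = 0.0
Iteration 3: beta = 0.5, y = 0.0 + 0.5*(0.0 - 1.4617) = -0.7308
  grad(y) = -2.4617, v = y - alpha*grad = -0.1546
  prox(v) = soft_thresh(-0.1546, 0.6531) = 0.0
Iteration 4: beta = 0.6, y = 0.0 + 0.6*(0.0 - 0.0) = 0.0
  grad(y) = -1.0, v = y - alpha*grad = 0.2341
  prox(v) = soft_thresh(0.2341, 0.6531) = 0.0
f(x_4) = 1*0.0^2 - 1*0.0 + 2.79*|0.0| = 0.0


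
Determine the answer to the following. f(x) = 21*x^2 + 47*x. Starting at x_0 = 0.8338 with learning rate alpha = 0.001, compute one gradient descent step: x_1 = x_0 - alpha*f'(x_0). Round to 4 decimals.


We compute the gradient at x_0 and apply the update.
f'(x) = 42*x + 47
f'(0.8338) = 42*0.8338 + 47 = 82.0196
x_1 = 0.8338 - 0.001*82.0196 = 0.7518


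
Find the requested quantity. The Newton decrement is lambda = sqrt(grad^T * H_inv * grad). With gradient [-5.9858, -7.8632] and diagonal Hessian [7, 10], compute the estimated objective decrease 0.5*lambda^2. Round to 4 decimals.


Step 1: H is diagonal, so H^(-1) * g = [-0.8551, -0.7863].
Step 2: g^T H^(-1) g = sum_i g_i^2 / H_ii
  = (-5.9858)^2/7 + (-7.8632)^2/10
  = 5.1185 + 6.183 = 11.3015
Step 3: Objective decrease = 0.5 * g^T H^(-1) g = 5.6508


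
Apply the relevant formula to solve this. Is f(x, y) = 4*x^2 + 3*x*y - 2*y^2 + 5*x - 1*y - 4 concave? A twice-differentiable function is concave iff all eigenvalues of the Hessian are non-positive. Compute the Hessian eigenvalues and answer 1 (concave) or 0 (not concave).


The Hessian of f(x,y) = 4*x^2 + 3*x*y - 2*y^2 + 5*x - 1*y - 4 is:
H = [[8, 3], [3, -4]]
Trace = 8 - 4 = 4
Determinant = 8*-4 - (3)^2 = -41
Discriminant = (4)^2 - 4*-41 = 180.0
Eigenvalues: lambda_1 = -4.7082, lambda_2 = 8.7082
The function is not concave.

0


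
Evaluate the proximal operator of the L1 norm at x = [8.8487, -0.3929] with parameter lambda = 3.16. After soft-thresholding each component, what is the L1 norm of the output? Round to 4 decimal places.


Soft-thresholding with lambda = 3.16:
prox(8.8487) = sign(8.8487)*max(|8.8487| - 3.16, 0) = 5.6887
prox(-0.3929) = sign(-0.3929)*max(|-0.3929| - 3.16, 0) = 0.0
prox(x) = [5.6887, 0.0]
||prox(x)||_1 = 5.6887 + 0.0 = 5.6887


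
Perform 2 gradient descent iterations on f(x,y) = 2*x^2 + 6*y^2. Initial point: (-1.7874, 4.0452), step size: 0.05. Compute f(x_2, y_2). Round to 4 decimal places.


Gradient descent on f(x,y) = 2*x^2 + 6*y^2.
Starting point: (-1.7874, 4.0452), alpha = 0.05
Step 1: grad_x = 2*2*-1.7874 = -7.1496, grad_y = 2*6*4.0452 = 48.5424
  x_1 = -1.7874 - 0.05*-7.1496 = -1.4299
  y_1 = 4.0452 - 0.05*48.5424 = 1.6181
Step 2: grad_x = 2*2*-1.4299 = -5.7197, grad_y = 2*6*1.6181 = 19.417
  x_2 = -1.4299 - 0.05*-5.7197 = -1.1439
  y_2 = 1.6181 - 0.05*19.417 = 0.6472
f(-1.1439, 0.6472) = 2*(-1.1439)^2 + 6*0.6472^2 = 5.1306


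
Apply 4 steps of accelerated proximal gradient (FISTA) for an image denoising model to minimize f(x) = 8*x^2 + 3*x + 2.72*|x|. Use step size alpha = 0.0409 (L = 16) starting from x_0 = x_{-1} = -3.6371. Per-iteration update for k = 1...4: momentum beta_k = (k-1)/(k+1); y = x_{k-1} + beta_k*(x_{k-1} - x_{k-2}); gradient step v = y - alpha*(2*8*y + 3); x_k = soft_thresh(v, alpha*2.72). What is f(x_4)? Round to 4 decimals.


FISTA on f(x) = 8*x^2 + 3*x + 2.72*|x|
L = 16, alpha = 0.0409
Iteration 1: beta = 0.0, y = -3.6371 + 0.0*(-3.6371 + 3.6371) = -3.6371
  grad(y) = -55.1936, v = y - alpha*grad = -1.3797
  prox(v) = soft_thresh(-1.3797, 0.1112) = -1.2684
Iteration 2: beta = 0.3333, y = -1.2684 + 0.3333*(-1.2684 + 3.6371) = -0.4789
  grad(y) = -4.6621, v = y - alpha*grad = -0.2882
  prox(v) = soft_thresh(-0.2882, 0.1112) = -0.177
Iteration 3: beta = 0.5, y = -0.177 + 0.5*(-0.177 + 1.2684) = 0.3688
  grad(y) = 8.9006, v = y - alpha*grad = 0.0048
  prox(v) = soft_thresh(0.0048, 0.1112) = 0.0
Iteration 4: beta = 0.6, y = 0.0 + 0.6*(0.0 + 0.177) = 0.1062
  grad(y) = 4.6987, v = y - alpha*grad = -0.086
  prox(v) = soft_thresh(-0.086, 0.1112) = 0.0
f(x_4) = 8*0.0^2 + 3*0.0 + 2.72*|0.0| = 0.0


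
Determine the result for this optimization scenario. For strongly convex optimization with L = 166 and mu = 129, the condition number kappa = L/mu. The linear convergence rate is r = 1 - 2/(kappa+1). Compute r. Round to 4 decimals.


Step 1: Compute the condition number.
kappa = L/mu = 166/129 = 1.2868
Step 2: Compute the convergence rate.
r = 1 - 2/(kappa + 1) = 1 - 2*mu/(L + mu) = (L - mu)/(L + mu) = 37/295 = 0.1254


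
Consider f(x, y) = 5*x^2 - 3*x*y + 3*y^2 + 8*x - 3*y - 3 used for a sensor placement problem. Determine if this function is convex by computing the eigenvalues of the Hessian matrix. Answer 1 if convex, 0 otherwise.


The Hessian of f(x,y) = 5*x^2 - 3*x*y + 3*y^2 + 8*x - 3*y - 3 is:
H = [[10, -3], [-3, 6]]
Trace = 10 + 6 = 16
Determinant = 10*6 - (-3)^2 = 51
Discriminant = (16)^2 - 4*51 = 52.0
Eigenvalues: lambda_1 = 4.3944, lambda_2 = 11.6056
The function is convex.

1


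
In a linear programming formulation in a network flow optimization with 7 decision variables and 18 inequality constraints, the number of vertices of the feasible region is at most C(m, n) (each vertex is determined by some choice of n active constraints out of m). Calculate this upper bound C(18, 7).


Each vertex corresponds to some choice of n active constraints out of m, so the number of vertices is at most C(m, n) = m! / (n!(m-n)!).
m = 18, n = 7
Numerator: 18 * 17 * 16 * 15 * 14 * 13 * 12
Denominator: 7! = 5040
C(18, 7) = 31824


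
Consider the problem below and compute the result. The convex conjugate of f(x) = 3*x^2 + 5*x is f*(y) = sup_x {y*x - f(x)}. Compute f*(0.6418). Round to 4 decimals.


f*(y) = sup_x {y*x - a*x^2 - b*x} = sup_x {(y-b)*x - a*x^2}
FOC: (y - b) - 2a*x = 0 => x* = (y - b)/(2a)
x* = (0.6418 - 5)/(2*3) = -0.7264
f*(0.6418) = (y-b)^2/(4a) = (0.6418 - 5)^2/(4*3)
= 18.9939/12 = 1.5828


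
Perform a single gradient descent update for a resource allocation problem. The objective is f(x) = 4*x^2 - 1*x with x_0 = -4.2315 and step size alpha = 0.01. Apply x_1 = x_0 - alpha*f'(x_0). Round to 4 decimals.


We compute the gradient at x_0 and apply the update.
f'(x) = 8*x - 1
f'(-4.2315) = 8*-4.2315 - 1 = -34.852
x_1 = -4.2315 - 0.01*-34.852 = -3.883


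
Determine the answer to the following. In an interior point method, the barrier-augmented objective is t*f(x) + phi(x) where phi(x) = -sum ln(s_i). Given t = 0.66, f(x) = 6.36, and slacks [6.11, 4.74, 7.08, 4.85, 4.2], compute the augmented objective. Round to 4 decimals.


Step 1: Compute log-barrier.
ln values: [1.8099, 1.556, 1.9573, 1.579, 1.4351]
phi = -(1.8099 + 1.556 + 1.9573 + 1.579 + 1.4351) = -8.3373
Step 2: Compute augmented objective.
t*f(x) = 0.66*6.36 = 4.1976
Total = 4.1976 - 8.3373 = -4.1397


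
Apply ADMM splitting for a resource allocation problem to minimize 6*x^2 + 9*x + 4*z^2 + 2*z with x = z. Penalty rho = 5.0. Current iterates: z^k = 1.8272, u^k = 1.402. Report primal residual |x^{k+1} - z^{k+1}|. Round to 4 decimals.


ADMM iteration with rho = 5.0, z^k = 1.8272, u^k = 1.402
Step 1: x-update.
Minimize 6*x^2 + 9*x + (5.0/2)*(x - 1.8272 + 1.402)^2
FOC: (2*6 + 5.0)*x = -9 + 5.0*(1.8272 - 1.402)
x^{k+1} = -0.4044
Step 2: z-update.
Minimize 4*z^2 + 2*z + (5.0/2)*(-0.4044 - z + 1.402)^2
FOC: (2*4 + 5.0)*z = -2 + 5.0*(-0.4044 + 1.402)
z^{k+1} = 0.2299
Step 3: u-update.
u^{k+1} = 1.402 - 0.4044 - 0.2299 = 0.7678
Step 4: Primal residual = |-0.4044 - 0.2299| = 0.6342


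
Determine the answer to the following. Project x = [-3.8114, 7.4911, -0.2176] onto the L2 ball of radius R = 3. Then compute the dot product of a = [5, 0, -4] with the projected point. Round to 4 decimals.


Step 1: Compute ||x|| (intermediates to 6 decimals).
||x|| = sqrt((-3.8114)^2 + 7.4911^2 + (-0.2176)^2) = 8.407776
Step 2: Project.
Since ||x|| > R, scale = R/||x|| = 3/8.407776 = 0.356813, proj(x) = scale * x
proj(x) = [-1.359957, 2.672922, -0.077643]
Step 3: Dot product.
a^T * proj(x) = 5*(-1.359957) + 0*2.672922 - 4*(-0.077643) = -6.4892


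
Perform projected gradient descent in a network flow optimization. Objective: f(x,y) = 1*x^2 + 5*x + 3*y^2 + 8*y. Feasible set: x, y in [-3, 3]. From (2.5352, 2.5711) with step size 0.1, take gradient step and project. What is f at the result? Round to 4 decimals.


Step 1: Compute gradient at (2.5352, 2.5711).
grad_x = 2*1*2.5352 + 5 = 10.0704
grad_y = 2*3*2.5711 + 8 = 23.4266
Step 2: Gradient step.
x_raw = 2.5352 - 0.1*10.0704 = 1.5282
y_raw = 2.5711 - 0.1*23.4266 = 0.2284
Step 3: Project onto [-3, 3].
x_proj = clip(1.5282) = 1.5282
y_proj = clip(0.2284) = 0.2284
Step 4: Evaluate f.
f(1.5282, 0.2284) = 11.9601


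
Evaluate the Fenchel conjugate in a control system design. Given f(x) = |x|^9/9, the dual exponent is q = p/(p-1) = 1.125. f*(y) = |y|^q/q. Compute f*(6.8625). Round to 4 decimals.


The conjugate exponent q satisfies 1/p + 1/q = 1.
p = 9, so q = 9/(9 - 1) = 1.125
|y|^q = 6.8625^1.125 = 8.7306
f*(6.8625) = 8.7306 / 1.125 = 7.7605


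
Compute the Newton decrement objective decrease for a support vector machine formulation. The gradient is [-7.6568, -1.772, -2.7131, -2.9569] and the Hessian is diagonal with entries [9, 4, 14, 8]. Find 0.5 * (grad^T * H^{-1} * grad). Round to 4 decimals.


Step 1: H is diagonal, so H^(-1) * g = [-0.8508, -0.443, -0.1938, -0.3696].
Step 2: g^T H^(-1) g = sum_i g_i^2 / H_ii
  = (-7.6568)^2/9 + (-1.772)^2/4 + (-2.7131)^2/14 + (-2.9569)^2/8
  = 6.5141 + 0.785 + 0.5258 + 1.0929 = 8.9177
Step 3: Objective decrease = 0.5 * g^T H^(-1) g = 4.4589


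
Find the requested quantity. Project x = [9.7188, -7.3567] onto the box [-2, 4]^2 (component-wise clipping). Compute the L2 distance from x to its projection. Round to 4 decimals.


Project each component onto [-2, 4].
clip(9.7188) = 4.0, clip(-7.3567) = -2.0
Projection = [4.0, -2.0]
Squared diffs: [32.7047, 28.6942]
Distance = sqrt(61.3989) = 7.8357


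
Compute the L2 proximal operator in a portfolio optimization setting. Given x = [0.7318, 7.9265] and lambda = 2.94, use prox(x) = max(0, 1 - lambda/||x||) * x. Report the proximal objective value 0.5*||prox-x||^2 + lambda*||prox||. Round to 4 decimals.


Step 1: Compute ||x||.
||x|| = 7.9602
Step 2: Compute scaling factor.
scale = max(0, 1 - 2.94/7.9602) = 0.6307
Step 3: prox(x) = [0.4615, 4.999]
||prox(x)|| = 5.0202
Step 4: Proximal objective.
0.5*||prox-x||^2 = 4.3218
lambda*||prox|| = 14.7594
Total = 19.0812


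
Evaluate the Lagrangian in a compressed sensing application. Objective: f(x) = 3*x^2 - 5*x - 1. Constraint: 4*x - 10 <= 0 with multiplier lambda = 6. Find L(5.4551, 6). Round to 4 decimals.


Step 1: Evaluate f(x).
f(5.4551) = 3*5.4551^2 - 5*5.4551 - 1 = 60.9988
Step 2: Evaluate g(x).
g(5.4551) = 4*5.4551 - 10 = 11.8204
Step 3: Compute Lagrangian.
L = 60.9988 + 6*11.8204 = 131.9212


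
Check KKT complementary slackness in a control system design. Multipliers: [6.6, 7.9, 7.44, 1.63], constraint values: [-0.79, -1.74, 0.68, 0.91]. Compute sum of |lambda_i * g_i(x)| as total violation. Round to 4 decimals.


KKT complementary slackness check:
lambda_1 * g_1 = 6.6 * -0.79 = -5.214
lambda_2 * g_2 = 7.9 * -1.74 = -13.746
lambda_3 * g_3 = 7.44 * 0.68 = 5.0592
lambda_4 * g_4 = 1.63 * 0.91 = 1.4833
Total violation = 5.214 + 13.746 + 5.0592 + 1.4833 = 25.5025


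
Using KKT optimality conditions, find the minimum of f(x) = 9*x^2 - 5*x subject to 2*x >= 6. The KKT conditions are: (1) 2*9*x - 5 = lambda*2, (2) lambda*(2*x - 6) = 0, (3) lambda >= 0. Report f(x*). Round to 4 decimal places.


Step 1: Try lambda = 0 (constraint inactive).
x_unc = 5/(2*9) = 0.2778
Check: 2*0.2778 = 0.5556 < 6 -- violated!
Step 2: Constraint must be active: 2*x = 6
x* = 6/2 = 3.0
lambda = (2*9*3.0 - 5)/2 = 24.5
Step 3: Compute optimal value.
f(x*) = 9*3.0^2 - 5*3.0 = 66.0


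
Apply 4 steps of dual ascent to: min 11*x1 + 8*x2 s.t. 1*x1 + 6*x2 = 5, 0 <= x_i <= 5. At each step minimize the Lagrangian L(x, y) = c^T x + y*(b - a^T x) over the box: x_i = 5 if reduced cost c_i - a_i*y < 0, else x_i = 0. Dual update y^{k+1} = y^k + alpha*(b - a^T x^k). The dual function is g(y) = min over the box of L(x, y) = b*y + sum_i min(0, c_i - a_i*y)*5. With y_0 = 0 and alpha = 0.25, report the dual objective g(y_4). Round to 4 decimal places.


Dual ascent for LP: min 11*x1 + 8*x2, 1*x1 + 6*x2 = 5, 0 <= x_i <= 5
Step 1: y^k = 0.0, reduced costs: (11.0, 8.0)
  x^k = (0.0, 0.0), subgradient = b - a^T x = 5.0
  y^{k+1} = 0.0 + 0.25*5.0 = 1.25
Step 2: y^k = 1.25, reduced costs: (9.75, 0.5)
  x^k = (0.0, 0.0), subgradient = b - a^T x = 5.0
  y^{k+1} = 1.25 + 0.25*5.0 = 2.5
Step 3: y^k = 2.5, reduced costs: (8.5, -7.0)
  x^k = (0.0, 5.0), subgradient = b - a^T x = -25.0
  y^{k+1} = 2.5 + 0.25*-25.0 = -3.75
Step 4: y^k = -3.75, reduced costs: (14.75, 30.5)
  x^k = (0.0, 0.0), subgradient = b - a^T x = 5.0
  y^{k+1} = -3.75 + 0.25*5.0 = -2.5
Dual objective at y_4 = -2.5: reduced costs (13.5, 23.0), box minimizer x = (0.0, 0.0)
g(y_4) = b*y + (c1 - a1*y)*x1 + (c2 - a2*y)*x2 = 5*(-2.5) + 13.5*0.0 + 23.0*0.0 = -12.5 + 0.0 + 0.0 = -12.5


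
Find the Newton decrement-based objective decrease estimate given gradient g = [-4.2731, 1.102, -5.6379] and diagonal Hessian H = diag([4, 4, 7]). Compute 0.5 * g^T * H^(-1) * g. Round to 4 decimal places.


Step 1: H is diagonal, so H^(-1) * g = [-1.0683, 0.2755, -0.8054].
Step 2: g^T H^(-1) g = sum_i g_i^2 / H_ii
  = (-4.2731)^2/4 + (1.102)^2/4 + (-5.6379)^2/7
  = 4.5648 + 0.3036 + 4.5408 = 9.4093
Step 3: Objective decrease = 0.5 * g^T H^(-1) g = 4.7046


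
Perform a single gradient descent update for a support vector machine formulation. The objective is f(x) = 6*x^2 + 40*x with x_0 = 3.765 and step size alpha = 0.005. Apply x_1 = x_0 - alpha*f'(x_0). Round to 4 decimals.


We compute the gradient at x_0 and apply the update.
f'(x) = 12*x + 40
f'(3.765) = 12*3.765 + 40 = 85.18
x_1 = 3.765 - 0.005*85.18 = 3.3391


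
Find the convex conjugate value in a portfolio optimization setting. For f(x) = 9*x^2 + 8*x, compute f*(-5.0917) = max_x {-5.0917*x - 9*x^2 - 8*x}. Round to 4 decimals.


f*(y) = sup_x {y*x - a*x^2 - b*x} = sup_x {(y-b)*x - a*x^2}
FOC: (y - b) - 2a*x = 0 => x* = (y - b)/(2a)
x* = (-5.0917 - 8)/(2*9) = -0.7273
f*(-5.0917) = (y-b)^2/(4a) = (-5.0917 - 8)^2/(4*9)
= 171.3926/36 = 4.7609


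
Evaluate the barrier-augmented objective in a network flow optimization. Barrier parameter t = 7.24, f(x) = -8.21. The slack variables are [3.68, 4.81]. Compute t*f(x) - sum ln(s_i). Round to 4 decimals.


Step 1: Compute log-barrier.
ln values: [1.3029, 1.5707]
phi = -(1.3029 + 1.5707) = -2.8736
Step 2: Compute augmented objective.
t*f(x) = 7.24*-8.21 = -59.4404
Total = -59.4404 - 2.8736 = -62.314


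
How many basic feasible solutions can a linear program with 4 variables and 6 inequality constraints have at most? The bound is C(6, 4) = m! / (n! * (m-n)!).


Each vertex corresponds to some choice of n active constraints out of m, so the number of vertices is at most C(m, n) = m! / (n!(m-n)!).
m = 6, n = 4
Numerator: 6 * 5 * 4 * 3
Denominator: 4! = 24
C(6, 4) = 15


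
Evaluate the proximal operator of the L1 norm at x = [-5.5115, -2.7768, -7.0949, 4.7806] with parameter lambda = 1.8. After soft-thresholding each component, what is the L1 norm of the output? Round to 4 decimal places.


Soft-thresholding with lambda = 1.8:
prox(-5.5115) = sign(-5.5115)*max(|-5.5115| - 1.8, 0) = -3.7115
prox(-2.7768) = sign(-2.7768)*max(|-2.7768| - 1.8, 0) = -0.9768
prox(-7.0949) = sign(-7.0949)*max(|-7.0949| - 1.8, 0) = -5.2949
prox(4.7806) = sign(4.7806)*max(|4.7806| - 1.8, 0) = 2.9806
prox(x) = [-3.7115, -0.9768, -5.2949, 2.9806]
||prox(x)||_1 = 3.7115 + 0.9768 + 5.2949 + 2.9806 = 12.9638


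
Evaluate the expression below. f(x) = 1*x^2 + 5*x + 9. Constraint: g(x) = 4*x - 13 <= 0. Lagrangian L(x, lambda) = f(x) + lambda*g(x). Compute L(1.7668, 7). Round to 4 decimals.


Step 1: Evaluate f(x).
f(1.7668) = 1*1.7668^2 + 5*1.7668 + 9 = 20.9556
Step 2: Evaluate g(x).
g(1.7668) = 4*1.7668 - 13 = -5.9328
Step 3: Compute Lagrangian.
L = 20.9556 + 7*-5.9328 = -20.574


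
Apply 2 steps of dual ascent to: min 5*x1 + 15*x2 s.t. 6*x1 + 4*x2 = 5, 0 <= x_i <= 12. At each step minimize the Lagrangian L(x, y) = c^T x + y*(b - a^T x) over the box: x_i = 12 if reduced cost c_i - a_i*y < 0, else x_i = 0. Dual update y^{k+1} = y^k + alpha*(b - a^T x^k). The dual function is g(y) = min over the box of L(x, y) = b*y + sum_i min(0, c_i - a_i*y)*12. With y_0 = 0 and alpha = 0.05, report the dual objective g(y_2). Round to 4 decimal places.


Dual ascent for LP: min 5*x1 + 15*x2, 6*x1 + 4*x2 = 5, 0 <= x_i <= 12
Step 1: y^k = 0.0, reduced costs: (5.0, 15.0)
  x^k = (0.0, 0.0), subgradient = b - a^T x = 5.0
  y^{k+1} = 0.0 + 0.05*5.0 = 0.25
Step 2: y^k = 0.25, reduced costs: (3.5, 14.0)
  x^k = (0.0, 0.0), subgradient = b - a^T x = 5.0
  y^{k+1} = 0.25 + 0.05*5.0 = 0.5
Dual objective at y_2 = 0.5: reduced costs (2.0, 13.0), box minimizer x = (0.0, 0.0)
g(y_2) = b*y + (c1 - a1*y)*x1 + (c2 - a2*y)*x2 = 5*0.5 + 2.0*0.0 + 13.0*0.0 = 2.5 + 0.0 + 0.0 = 2.5


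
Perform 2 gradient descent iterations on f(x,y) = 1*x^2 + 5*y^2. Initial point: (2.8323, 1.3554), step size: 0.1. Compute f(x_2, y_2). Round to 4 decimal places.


Gradient descent on f(x,y) = 1*x^2 + 5*y^2.
Starting point: (2.8323, 1.3554), alpha = 0.1
Step 1: grad_x = 2*1*2.8323 = 5.6646, grad_y = 2*5*1.3554 = 13.554
  x_1 = 2.8323 - 0.1*5.6646 = 2.2658
  y_1 = 1.3554 - 0.1*13.554 = 0.0
Step 2: grad_x = 2*1*2.2658 = 4.5317, grad_y = 2*5*0.0 = 0.0
  x_2 = 2.2658 - 0.1*4.5317 = 1.8127
  y_2 = 0.0 - 0.1*0.0 = 0.0
f(1.8127, 0.0) = 1*1.8127^2 + 5*0.0^2 = 3.2858


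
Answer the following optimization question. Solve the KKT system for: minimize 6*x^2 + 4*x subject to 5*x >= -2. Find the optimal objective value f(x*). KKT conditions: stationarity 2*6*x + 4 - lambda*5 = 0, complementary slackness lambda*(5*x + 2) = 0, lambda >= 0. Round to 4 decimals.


Step 1: Try lambda = 0 (constraint inactive).
Stationarity: 2*6*x + 4 = 0
x* = -4/(2*6) = -1/3 = -0.3333 (rounded; the exact value -1/3 is used below)
Check constraint: 5*-0.3333 = -1.6665 >= -2 -- satisfied.
Step 2: Compute optimal value.
f(x*) = 6*(-1/3)^2 + 4*(-1/3) = -0.6667


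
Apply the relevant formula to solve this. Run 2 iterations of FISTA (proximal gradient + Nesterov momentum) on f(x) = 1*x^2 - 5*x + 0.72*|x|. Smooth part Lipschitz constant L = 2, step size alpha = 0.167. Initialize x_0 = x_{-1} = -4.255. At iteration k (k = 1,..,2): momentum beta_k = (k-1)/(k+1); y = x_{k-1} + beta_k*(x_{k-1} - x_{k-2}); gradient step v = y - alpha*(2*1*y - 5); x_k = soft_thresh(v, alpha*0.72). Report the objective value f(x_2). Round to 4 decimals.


FISTA on f(x) = 1*x^2 - 5*x + 0.72*|x|
L = 2, alpha = 0.167
Iteration 1: beta = 0.0, y = -4.255 + 0.0*(-4.255 + 4.255) = -4.255
  grad(y) = -13.51, v = y - alpha*grad = -1.9988
  prox(v) = soft_thresh(-1.9988, 0.1202) = -1.8786
Iteration 2: beta = 0.3333, y = -1.8786 + 0.3333*(-1.8786 + 4.255) = -1.0865
  grad(y) = -7.1729, v = y - alpha*grad = 0.1114
  prox(v) = soft_thresh(0.1114, 0.1202) = 0.0
f(x_2) = 1*0.0^2 - 5*0.0 + 0.72*|0.0| = 0.0


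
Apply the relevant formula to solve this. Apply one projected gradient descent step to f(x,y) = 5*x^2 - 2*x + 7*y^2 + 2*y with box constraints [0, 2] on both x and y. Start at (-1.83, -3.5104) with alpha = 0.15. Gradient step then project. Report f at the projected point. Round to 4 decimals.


Step 1: Compute gradient at (-1.83, -3.5104).
grad_x = 2*5*-1.83 - 2 = -20.3
grad_y = 2*7*-3.5104 + 2 = -47.1456
Step 2: Gradient step.
x_raw = -1.83 - 0.15*-20.3 = 1.215
y_raw = -3.5104 - 0.15*-47.1456 = 3.5614
Step 3: Project onto [0, 2].
x_proj = clip(1.215) = 1.215
y_proj = clip(3.5614) = 2.0
Step 4: Evaluate f.
f(1.215, 2.0) = 36.9511


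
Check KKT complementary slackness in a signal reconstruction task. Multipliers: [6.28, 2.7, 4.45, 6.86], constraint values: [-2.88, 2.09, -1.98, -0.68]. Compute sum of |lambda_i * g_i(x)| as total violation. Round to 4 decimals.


KKT complementary slackness check:
lambda_1 * g_1 = 6.28 * -2.88 = -18.0864
lambda_2 * g_2 = 2.7 * 2.09 = 5.643
lambda_3 * g_3 = 4.45 * -1.98 = -8.811
lambda_4 * g_4 = 6.86 * -0.68 = -4.6648
Total violation = 18.0864 + 5.643 + 8.811 + 4.6648 = 37.2052


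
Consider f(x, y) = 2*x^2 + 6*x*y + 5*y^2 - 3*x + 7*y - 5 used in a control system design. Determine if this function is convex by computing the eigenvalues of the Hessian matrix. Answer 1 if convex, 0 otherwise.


The Hessian of f(x,y) = 2*x^2 + 6*x*y + 5*y^2 - 3*x + 7*y - 5 is:
H = [[4, 6], [6, 10]]
Trace = 4 + 10 = 14
Determinant = 4*10 - (6)^2 = 4
Discriminant = (14)^2 - 4*4 = 180.0
Eigenvalues: lambda_1 = 0.2918, lambda_2 = 13.7082
The function is convex.

1


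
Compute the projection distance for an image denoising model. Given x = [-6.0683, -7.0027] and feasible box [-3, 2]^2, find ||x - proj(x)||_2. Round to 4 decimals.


Project each component onto [-3, 2].
clip(-6.0683) = -3.0, clip(-7.0027) = -3.0
Projection = [-3.0, -3.0]
Squared diffs: [9.4145, 16.0216]
Distance = sqrt(25.4361) = 5.0434
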